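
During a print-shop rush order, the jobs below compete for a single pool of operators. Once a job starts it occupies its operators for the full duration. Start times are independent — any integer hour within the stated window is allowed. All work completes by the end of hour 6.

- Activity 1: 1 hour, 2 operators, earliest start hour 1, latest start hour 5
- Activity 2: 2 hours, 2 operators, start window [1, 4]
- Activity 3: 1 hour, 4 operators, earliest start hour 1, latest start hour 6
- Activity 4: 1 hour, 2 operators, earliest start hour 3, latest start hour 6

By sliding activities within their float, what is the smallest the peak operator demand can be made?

Early-start (Activity 1@1, Activity 2@1, Activity 3@1, Activity 4@3) gives peak 8: h1:8  h2:2  h3:2  h4:0  h5:0  h6:0.
Shift Activity 3→3, Activity 4→4.
Schedule Activity 1@1, Activity 2@1, Activity 3@3, Activity 4@4: h1:4  h2:2  h3:4  h4:2  h5:0  h6:0 — peak 4.

4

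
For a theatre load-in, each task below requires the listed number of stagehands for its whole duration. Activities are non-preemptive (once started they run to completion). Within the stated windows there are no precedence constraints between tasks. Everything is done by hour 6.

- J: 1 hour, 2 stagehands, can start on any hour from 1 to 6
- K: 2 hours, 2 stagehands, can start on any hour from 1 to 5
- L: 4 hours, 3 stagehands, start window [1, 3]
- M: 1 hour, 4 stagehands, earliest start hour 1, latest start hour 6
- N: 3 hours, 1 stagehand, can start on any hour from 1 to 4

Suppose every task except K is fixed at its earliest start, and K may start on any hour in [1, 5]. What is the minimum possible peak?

10

K@1: h1:12  h2:6  h3:4  h4:3  h5:0  h6:0 → peak 12
K@2: h1:10  h2:6  h3:6  h4:3  h5:0  h6:0 → peak 10
K@3: h1:10  h2:4  h3:6  h4:5  h5:0  h6:0 → peak 10
K@4: h1:10  h2:4  h3:4  h4:5  h5:2  h6:0 → peak 10
K@5: h1:10  h2:4  h3:4  h4:3  h5:2  h6:2 → peak 10
Best is K@2, peak 10.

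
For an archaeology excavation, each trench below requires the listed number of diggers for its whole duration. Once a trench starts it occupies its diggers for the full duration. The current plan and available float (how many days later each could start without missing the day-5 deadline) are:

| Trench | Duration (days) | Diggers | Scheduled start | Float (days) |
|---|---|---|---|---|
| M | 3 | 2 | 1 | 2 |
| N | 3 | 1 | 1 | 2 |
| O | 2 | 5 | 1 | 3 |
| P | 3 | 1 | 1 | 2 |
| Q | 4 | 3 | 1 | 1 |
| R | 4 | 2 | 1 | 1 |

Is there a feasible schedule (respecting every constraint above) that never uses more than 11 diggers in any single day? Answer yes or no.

Schedule M@1, N@1, O@4, P@1, Q@1, R@1: d1:9  d2:9  d3:9  d4:10  d5:5 — peak 10 ≤ 11.

yes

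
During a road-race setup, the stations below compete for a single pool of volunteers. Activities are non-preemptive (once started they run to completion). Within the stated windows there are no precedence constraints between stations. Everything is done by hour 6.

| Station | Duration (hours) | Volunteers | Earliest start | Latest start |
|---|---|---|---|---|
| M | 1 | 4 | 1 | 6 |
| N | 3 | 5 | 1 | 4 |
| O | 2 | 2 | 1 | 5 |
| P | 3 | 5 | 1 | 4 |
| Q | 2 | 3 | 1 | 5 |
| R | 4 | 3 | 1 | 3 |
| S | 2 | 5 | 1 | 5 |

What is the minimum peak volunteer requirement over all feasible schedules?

12

Early-start (M@1, N@1, O@1, P@1, Q@1, R@1, S@1) gives peak 27: h1:27  h2:23  h3:13  h4:3  h5:0  h6:0.
Shift O→4, P→4, Q→2, S→5.
Schedule M@1, N@1, O@4, P@4, Q@2, R@1, S@5: h1:12  h2:11  h3:11  h4:10  h5:12  h6:10 — peak 12.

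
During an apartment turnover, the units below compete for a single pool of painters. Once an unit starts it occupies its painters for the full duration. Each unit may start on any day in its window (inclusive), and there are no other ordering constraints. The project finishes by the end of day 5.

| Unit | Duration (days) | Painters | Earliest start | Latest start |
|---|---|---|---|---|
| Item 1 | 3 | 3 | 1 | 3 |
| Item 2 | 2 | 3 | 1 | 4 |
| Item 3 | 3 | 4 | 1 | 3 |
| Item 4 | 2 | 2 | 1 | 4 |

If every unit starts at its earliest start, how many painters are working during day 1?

12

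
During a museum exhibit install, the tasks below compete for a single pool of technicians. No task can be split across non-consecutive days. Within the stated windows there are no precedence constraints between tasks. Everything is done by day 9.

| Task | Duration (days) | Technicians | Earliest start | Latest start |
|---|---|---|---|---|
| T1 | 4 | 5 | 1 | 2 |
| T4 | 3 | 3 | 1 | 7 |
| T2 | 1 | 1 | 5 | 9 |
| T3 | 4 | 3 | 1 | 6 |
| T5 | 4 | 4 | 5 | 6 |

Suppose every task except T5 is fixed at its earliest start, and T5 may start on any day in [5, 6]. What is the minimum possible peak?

T5@5: d1:11  d2:11  d3:11  d4:8  d5:5  d6:4  d7:4  d8:4  d9:0 → peak 11
T5@6: d1:11  d2:11  d3:11  d4:8  d5:1  d6:4  d7:4  d8:4  d9:4 → peak 11
Best is T5@5, peak 11.

11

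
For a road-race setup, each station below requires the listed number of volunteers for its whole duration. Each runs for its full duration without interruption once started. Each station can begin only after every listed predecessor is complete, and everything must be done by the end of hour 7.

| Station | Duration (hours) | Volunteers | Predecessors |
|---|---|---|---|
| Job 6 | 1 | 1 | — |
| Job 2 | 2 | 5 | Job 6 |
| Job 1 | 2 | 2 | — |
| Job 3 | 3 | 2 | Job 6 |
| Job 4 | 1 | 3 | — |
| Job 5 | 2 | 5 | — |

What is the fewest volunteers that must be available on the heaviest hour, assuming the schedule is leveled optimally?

Early-start (Job 6@1, Job 2@2, Job 1@1, Job 3@2, Job 4@1, Job 5@1) gives peak 14: h1:11  h2:14  h3:7  h4:2  h5:0  h6:0  h7:0.
Shift Job 2→3, Job 1→5, Job 3→5, Job 4→7.
Schedule Job 6@1, Job 2@3, Job 1@5, Job 3@5, Job 4@7, Job 5@1: h1:6  h2:5  h3:5  h4:5  h5:4  h6:4  h7:5 — peak 6.

6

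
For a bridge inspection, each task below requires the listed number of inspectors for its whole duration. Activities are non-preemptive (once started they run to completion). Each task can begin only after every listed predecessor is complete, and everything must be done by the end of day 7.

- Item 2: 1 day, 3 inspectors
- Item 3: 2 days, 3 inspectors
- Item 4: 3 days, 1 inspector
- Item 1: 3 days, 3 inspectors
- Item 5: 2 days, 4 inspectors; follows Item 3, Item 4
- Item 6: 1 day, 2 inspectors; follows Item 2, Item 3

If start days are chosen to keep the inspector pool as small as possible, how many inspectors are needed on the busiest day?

6

Early-start (Item 2@1, Item 3@1, Item 4@1, Item 1@1, Item 5@4, Item 6@3) gives peak 10: d1:10  d2:7  d3:6  d4:4  d5:4  d6:0  d7:0.
Shift Item 4→2, Item 1→3, Item 5→6.
Schedule Item 2@1, Item 3@1, Item 4@2, Item 1@3, Item 5@6, Item 6@3: d1:6  d2:4  d3:6  d4:4  d5:3  d6:4  d7:4 — peak 6.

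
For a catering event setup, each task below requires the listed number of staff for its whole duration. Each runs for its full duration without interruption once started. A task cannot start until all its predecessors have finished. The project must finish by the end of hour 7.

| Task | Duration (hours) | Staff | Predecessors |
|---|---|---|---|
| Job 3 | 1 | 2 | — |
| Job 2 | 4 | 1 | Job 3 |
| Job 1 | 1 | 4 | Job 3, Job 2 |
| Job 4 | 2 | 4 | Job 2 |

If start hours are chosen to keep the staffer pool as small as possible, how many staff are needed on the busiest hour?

8

Schedule Job 3@1, Job 2@2, Job 1@6, Job 4@6: h1:2  h2:1  h3:1  h4:1  h5:1  h6:8  h7:4 — peak 8.
No arrangement of the 2 feasible schedules does better.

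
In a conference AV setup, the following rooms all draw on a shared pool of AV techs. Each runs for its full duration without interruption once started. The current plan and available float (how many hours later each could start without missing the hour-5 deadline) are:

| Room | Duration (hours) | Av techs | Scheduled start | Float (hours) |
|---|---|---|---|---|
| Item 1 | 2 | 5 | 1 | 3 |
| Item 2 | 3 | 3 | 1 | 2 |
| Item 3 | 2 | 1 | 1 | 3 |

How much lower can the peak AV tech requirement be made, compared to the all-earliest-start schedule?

Early-start peak: h1:9  h2:9  h3:3  h4:0  h5:0 ⇒ 9.
Leveled (Item 1@1, Item 2@3, Item 3@3): h1:5  h2:5  h3:4  h4:4  h5:3 ⇒ 5.
Reduction 9 − 5 = 4.

4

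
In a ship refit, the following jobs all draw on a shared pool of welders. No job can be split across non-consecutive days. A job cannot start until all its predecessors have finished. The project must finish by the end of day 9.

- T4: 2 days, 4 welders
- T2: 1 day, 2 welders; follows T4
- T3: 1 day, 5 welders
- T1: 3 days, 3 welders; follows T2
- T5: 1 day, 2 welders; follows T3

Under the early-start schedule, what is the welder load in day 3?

2

At early start, day 3 has: T2.
Demand: 2 = 2.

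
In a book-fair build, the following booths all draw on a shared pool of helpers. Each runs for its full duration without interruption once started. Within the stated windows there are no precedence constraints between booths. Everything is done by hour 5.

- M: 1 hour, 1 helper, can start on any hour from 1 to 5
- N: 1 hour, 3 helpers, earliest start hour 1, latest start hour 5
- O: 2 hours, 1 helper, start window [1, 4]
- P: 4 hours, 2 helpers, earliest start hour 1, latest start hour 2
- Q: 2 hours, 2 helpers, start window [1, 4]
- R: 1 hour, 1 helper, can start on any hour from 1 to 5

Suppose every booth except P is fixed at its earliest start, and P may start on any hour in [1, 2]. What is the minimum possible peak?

P@1: h1:10  h2:5  h3:2  h4:2  h5:0 → peak 10
P@2: h1:8  h2:5  h3:2  h4:2  h5:2 → peak 8
Best is P@2, peak 8.

8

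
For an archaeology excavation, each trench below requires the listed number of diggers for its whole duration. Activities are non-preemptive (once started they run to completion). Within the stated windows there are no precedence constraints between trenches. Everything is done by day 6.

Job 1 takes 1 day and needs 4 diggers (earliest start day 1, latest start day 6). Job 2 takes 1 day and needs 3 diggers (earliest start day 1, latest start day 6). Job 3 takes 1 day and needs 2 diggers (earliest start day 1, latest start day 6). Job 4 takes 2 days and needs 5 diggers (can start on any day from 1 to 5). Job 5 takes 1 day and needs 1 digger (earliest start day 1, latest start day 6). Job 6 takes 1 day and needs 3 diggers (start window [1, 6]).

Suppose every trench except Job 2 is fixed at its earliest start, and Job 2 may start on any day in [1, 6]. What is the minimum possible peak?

Job 2@1: d1:18  d2:5  d3:0  d4:0  d5:0  d6:0 → peak 18
Job 2@2: d1:15  d2:8  d3:0  d4:0  d5:0  d6:0 → peak 15
Job 2@3: d1:15  d2:5  d3:3  d4:0  d5:0  d6:0 → peak 15
Job 2@4: d1:15  d2:5  d3:0  d4:3  d5:0  d6:0 → peak 15
Job 2@5: d1:15  d2:5  d3:0  d4:0  d5:3  d6:0 → peak 15
Job 2@6: d1:15  d2:5  d3:0  d4:0  d5:0  d6:3 → peak 15
Best is Job 2@2, peak 15.

15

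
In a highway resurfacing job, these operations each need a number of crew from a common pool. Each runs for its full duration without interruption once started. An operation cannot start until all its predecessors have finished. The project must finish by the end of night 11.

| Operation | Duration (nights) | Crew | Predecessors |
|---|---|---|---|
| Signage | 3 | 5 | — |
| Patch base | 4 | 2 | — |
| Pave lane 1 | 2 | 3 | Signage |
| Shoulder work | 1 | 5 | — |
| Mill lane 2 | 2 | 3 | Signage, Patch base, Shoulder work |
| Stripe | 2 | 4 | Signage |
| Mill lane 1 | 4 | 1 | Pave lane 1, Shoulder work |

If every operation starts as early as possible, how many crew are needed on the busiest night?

12

Early-start schedule: Signage@1, Patch base@1, Pave lane 1@4, Shoulder work@1, Mill lane 2@5, Stripe@4, Mill lane 1@6.
Load per night: night 1: 12, night 2: 7, night 3: 7, night 4: 9, night 5: 10, night 6: 4, night 7: 1, night 8: 1, night 9: 1, night 10: 0, night 11: 0.
Peak is 12.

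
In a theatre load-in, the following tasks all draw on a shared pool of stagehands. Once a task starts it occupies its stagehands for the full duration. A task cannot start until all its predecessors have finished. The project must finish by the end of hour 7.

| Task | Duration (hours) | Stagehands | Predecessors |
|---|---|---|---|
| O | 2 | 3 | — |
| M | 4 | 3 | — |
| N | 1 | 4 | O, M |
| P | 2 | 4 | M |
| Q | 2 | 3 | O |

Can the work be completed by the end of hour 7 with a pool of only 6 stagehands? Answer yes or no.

Schedule O@1, M@1, N@5, P@6, Q@3: h1:6  h2:6  h3:6  h4:6  h5:4  h6:4  h7:4 — peak 6 ≤ 6.

yes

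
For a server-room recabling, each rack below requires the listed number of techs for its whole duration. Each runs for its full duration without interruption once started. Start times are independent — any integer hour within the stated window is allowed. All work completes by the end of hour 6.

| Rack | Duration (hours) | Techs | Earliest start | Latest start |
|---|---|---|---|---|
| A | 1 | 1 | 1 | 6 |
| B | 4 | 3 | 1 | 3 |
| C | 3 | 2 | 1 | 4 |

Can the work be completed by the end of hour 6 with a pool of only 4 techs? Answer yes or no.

no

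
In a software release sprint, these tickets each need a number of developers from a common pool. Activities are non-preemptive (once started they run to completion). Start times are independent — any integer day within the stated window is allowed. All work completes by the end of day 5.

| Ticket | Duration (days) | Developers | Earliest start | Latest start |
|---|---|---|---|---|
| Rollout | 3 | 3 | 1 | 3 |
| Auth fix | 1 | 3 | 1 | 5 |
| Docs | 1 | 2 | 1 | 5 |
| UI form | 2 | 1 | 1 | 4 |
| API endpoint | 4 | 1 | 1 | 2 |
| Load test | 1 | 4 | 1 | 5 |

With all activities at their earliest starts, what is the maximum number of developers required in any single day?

14

Early-start schedule: Rollout@1, Auth fix@1, Docs@1, UI form@1, API endpoint@1, Load test@1.
Load per day: day 1: 14, day 2: 5, day 3: 4, day 4: 1, day 5: 0.
Peak is 14.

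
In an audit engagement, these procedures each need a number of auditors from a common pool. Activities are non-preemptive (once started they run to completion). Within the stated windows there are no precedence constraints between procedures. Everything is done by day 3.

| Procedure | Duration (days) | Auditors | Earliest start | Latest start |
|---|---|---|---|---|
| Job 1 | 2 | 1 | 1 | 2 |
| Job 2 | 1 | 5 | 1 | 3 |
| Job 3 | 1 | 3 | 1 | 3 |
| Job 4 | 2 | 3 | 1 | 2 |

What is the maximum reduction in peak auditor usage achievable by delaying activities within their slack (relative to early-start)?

Early-start peak: d1:12  d2:4  d3:0 ⇒ 12.
Leveled (Job 1@1, Job 2@1, Job 3@3, Job 4@2): d1:6  d2:4  d3:6 ⇒ 6.
Reduction 12 − 6 = 6.

6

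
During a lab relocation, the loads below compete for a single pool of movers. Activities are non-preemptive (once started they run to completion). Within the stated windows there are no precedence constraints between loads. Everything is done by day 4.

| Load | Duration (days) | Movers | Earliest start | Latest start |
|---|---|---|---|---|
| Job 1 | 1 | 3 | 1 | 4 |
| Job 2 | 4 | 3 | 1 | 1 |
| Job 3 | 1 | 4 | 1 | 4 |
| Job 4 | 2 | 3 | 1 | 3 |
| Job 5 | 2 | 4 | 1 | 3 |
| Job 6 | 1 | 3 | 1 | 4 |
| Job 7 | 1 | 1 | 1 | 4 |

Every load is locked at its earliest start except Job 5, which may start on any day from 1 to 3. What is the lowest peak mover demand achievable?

17

Job 5@1: d1:21  d2:10  d3:3  d4:3 → peak 21
Job 5@2: d1:17  d2:10  d3:7  d4:3 → peak 17
Job 5@3: d1:17  d2:6  d3:7  d4:7 → peak 17
Best is Job 5@2, peak 17.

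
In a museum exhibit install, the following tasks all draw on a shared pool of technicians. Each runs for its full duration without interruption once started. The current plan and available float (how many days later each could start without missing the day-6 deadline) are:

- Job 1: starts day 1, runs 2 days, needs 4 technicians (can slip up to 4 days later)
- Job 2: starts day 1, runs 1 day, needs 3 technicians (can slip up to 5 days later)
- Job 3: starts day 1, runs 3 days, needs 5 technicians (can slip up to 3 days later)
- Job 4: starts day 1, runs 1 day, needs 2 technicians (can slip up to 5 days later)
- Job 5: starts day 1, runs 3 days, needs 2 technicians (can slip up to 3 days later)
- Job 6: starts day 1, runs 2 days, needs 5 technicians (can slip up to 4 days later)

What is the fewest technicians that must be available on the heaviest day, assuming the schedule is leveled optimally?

9

Early-start (Job 1@1, Job 2@1, Job 3@1, Job 4@1, Job 5@1, Job 6@1) gives peak 21: d1:21  d2:16  d3:7  d4:0  d5:0  d6:0.
Shift Job 3→2, Job 5→3, Job 6→5.
Schedule Job 1@1, Job 2@1, Job 3@2, Job 4@1, Job 5@3, Job 6@5: d1:9  d2:9  d3:7  d4:7  d5:7  d6:5 — peak 9.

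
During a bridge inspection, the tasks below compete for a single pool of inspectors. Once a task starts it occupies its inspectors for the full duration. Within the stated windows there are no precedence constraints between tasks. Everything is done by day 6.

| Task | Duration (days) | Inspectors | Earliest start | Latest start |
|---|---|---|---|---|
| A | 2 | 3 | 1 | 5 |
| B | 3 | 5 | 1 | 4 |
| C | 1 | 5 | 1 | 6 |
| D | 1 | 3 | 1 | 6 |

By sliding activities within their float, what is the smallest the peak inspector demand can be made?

Early-start (A@1, B@1, C@1, D@1) gives peak 16: d1:16  d2:8  d3:5  d4:0  d5:0  d6:0.
Shift B→3, C→6.
Schedule A@1, B@3, C@6, D@1: d1:6  d2:3  d3:5  d4:5  d5:5  d6:5 — peak 6.

6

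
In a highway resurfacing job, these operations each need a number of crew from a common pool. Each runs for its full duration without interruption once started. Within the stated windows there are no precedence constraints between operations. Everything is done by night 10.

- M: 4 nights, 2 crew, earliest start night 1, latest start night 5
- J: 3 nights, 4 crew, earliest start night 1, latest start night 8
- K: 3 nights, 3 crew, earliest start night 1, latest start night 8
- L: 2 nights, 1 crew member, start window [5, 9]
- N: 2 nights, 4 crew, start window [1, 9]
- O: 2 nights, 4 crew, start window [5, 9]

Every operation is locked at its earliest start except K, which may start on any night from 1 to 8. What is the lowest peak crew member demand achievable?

10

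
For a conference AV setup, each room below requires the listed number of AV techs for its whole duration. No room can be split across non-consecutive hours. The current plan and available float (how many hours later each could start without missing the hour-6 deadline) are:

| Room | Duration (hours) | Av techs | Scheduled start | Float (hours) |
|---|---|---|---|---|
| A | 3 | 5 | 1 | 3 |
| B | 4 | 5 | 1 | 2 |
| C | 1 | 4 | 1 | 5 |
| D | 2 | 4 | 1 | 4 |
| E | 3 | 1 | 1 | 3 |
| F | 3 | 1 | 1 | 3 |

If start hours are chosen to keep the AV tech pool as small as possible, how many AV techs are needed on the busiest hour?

10

Early-start (A@1, B@1, C@1, D@1, E@1, F@1) gives peak 20: h1:20  h2:16  h3:12  h4:5  h5:0  h6:0.
Shift C→5, D→5, E→4, F→4.
Schedule A@1, B@1, C@5, D@5, E@4, F@4: h1:10  h2:10  h3:10  h4:7  h5:10  h6:6 — peak 10.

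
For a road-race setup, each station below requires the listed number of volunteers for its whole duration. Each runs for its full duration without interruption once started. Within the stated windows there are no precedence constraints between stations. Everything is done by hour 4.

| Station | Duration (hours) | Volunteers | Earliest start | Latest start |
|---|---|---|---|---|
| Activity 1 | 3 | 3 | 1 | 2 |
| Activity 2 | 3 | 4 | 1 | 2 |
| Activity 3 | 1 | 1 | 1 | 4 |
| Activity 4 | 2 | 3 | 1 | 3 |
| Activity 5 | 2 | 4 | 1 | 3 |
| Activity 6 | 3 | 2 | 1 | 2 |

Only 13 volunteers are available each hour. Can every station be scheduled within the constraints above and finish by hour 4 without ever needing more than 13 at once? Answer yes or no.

yes

Schedule Activity 1@1, Activity 2@1, Activity 3@1, Activity 4@1, Activity 5@3, Activity 6@1: h1:13  h2:12  h3:13  h4:4 — peak 13 ≤ 13.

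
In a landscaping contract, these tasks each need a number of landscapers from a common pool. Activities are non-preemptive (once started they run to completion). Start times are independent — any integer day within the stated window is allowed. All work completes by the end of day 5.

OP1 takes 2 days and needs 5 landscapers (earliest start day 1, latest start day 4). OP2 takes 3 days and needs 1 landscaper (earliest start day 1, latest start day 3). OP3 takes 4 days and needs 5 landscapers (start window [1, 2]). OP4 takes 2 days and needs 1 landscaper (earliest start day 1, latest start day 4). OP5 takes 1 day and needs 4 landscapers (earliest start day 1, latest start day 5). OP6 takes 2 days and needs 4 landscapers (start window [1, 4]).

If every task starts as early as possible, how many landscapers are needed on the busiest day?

Early-start schedule: OP1@1, OP2@1, OP3@1, OP4@1, OP5@1, OP6@1.
Load per day: day 1: 20, day 2: 16, day 3: 6, day 4: 5, day 5: 0.
Peak is 20.

20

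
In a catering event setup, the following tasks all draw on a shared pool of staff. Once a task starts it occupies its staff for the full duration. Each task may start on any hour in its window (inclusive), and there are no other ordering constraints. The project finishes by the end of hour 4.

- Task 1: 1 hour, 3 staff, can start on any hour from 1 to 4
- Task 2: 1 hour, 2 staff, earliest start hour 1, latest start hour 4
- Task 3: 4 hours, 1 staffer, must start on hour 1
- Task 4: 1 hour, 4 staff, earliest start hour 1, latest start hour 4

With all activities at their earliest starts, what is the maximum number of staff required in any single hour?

10

Early-start schedule: Task 1@1, Task 2@1, Task 3@1, Task 4@1.
Load per hour: hour 1: 10, hour 2: 1, hour 3: 1, hour 4: 1.
Peak is 10.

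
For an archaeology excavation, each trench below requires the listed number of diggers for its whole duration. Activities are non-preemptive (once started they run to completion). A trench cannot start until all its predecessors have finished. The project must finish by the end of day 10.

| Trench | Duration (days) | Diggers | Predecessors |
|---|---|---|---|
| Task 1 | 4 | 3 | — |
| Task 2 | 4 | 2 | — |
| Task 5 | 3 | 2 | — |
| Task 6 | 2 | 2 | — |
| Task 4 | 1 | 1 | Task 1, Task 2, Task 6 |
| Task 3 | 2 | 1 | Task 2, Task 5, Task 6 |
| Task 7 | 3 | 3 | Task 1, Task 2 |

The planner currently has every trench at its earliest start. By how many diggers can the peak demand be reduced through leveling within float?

4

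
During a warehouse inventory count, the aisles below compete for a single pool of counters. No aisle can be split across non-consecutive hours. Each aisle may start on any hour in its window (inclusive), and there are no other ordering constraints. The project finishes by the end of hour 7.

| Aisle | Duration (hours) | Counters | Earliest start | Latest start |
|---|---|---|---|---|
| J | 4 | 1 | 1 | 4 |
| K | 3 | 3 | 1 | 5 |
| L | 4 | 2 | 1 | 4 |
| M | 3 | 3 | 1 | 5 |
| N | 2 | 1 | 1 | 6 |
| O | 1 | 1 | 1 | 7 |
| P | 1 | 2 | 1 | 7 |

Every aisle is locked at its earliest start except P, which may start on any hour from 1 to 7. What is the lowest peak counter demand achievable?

11

P@1: h1:13  h2:10  h3:9  h4:3  h5:0  h6:0  h7:0 → peak 13
P@2: h1:11  h2:12  h3:9  h4:3  h5:0  h6:0  h7:0 → peak 12
P@3: h1:11  h2:10  h3:11  h4:3  h5:0  h6:0  h7:0 → peak 11
P@4: h1:11  h2:10  h3:9  h4:5  h5:0  h6:0  h7:0 → peak 11
P@5: h1:11  h2:10  h3:9  h4:3  h5:2  h6:0  h7:0 → peak 11
P@6: h1:11  h2:10  h3:9  h4:3  h5:0  h6:2  h7:0 → peak 11
P@7: h1:11  h2:10  h3:9  h4:3  h5:0  h6:0  h7:2 → peak 11
Best is P@3, peak 11.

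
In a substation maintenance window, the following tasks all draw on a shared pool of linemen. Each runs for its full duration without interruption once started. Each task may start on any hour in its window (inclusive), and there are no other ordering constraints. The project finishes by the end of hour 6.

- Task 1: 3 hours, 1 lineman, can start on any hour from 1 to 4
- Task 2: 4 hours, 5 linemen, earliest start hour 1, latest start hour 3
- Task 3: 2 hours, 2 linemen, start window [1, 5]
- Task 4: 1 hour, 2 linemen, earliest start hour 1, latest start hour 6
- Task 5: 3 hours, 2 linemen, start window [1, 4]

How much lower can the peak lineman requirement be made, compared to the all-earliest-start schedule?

Early-start peak: h1:12  h2:10  h3:8  h4:5  h5:0  h6:0 ⇒ 12.
Leveled (Task 1@1, Task 2@1, Task 3@5, Task 4@5, Task 5@4): h1:6  h2:6  h3:6  h4:7  h5:6  h6:4 ⇒ 7.
Reduction 12 − 7 = 5.

5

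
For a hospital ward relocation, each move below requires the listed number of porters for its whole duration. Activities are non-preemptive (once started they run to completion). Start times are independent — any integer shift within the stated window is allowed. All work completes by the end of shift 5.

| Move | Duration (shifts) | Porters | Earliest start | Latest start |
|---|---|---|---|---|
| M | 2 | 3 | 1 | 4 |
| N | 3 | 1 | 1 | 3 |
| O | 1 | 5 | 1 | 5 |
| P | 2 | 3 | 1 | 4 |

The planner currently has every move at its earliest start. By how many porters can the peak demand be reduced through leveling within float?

7

Early-start peak: s1:12  s2:7  s3:1  s4:0  s5:0 ⇒ 12.
Leveled (M@1, N@1, O@5, P@3): s1:4  s2:4  s3:4  s4:3  s5:5 ⇒ 5.
Reduction 12 − 5 = 7.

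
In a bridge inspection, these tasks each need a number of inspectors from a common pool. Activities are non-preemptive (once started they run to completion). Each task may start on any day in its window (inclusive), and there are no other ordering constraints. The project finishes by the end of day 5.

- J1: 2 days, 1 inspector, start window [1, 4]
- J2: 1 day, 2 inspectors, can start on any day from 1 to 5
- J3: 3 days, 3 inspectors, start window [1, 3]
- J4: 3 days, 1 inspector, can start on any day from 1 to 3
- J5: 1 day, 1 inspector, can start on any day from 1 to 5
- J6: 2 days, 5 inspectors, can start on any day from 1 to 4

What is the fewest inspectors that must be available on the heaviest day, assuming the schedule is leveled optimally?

Early-start (J1@1, J2@1, J3@1, J4@1, J5@1, J6@1) gives peak 13: d1:13  d2:10  d3:4  d4:0  d5:0.
Shift J4→2, J5→2, J6→4.
Schedule J1@1, J2@1, J3@1, J4@2, J5@2, J6@4: d1:6  d2:6  d3:4  d4:6  d5:5 — peak 6.
Total inspector-days = 27 over 5 days ⇒ peak ≥ ⌈27/5⌉ = 6, so 6 is optimal.

6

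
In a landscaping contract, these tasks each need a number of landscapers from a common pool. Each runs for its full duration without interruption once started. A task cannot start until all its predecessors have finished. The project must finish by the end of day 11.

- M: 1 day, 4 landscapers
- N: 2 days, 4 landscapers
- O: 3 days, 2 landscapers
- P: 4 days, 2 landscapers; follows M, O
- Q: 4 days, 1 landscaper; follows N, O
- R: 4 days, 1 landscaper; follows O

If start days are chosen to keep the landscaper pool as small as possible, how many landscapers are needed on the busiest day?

4

Early-start (M@1, N@1, O@1, P@4, Q@4, R@4) gives peak 10: d1:10  d2:6  d3:2  d4:4  d5:4  d6:4  d7:4  d8:0  d9:0  d10:0  d11:0.
Shift N→2, O→4, P→7, Q→7, R→7.
Schedule M@1, N@2, O@4, P@7, Q@7, R@7: d1:4  d2:4  d3:4  d4:2  d5:2  d6:2  d7:4  d8:4  d9:4  d10:4  d11:0 — peak 4.
Total landscaper-days = 34 over 11 days ⇒ peak ≥ ⌈34/11⌉ = 4, so 4 is optimal.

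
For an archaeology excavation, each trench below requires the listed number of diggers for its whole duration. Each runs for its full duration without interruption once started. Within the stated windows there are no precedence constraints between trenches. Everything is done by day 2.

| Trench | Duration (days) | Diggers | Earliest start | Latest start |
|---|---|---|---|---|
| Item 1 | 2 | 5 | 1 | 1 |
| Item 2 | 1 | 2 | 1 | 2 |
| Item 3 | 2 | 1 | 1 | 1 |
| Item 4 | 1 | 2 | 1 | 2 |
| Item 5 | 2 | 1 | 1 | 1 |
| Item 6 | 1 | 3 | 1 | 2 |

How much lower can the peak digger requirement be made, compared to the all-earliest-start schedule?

Early-start peak: d1:14  d2:7 ⇒ 14.
Leveled (Item 1@1, Item 2@1, Item 3@1, Item 4@1, Item 5@1, Item 6@2): d1:11  d2:10 ⇒ 11.
Reduction 14 − 11 = 3.

3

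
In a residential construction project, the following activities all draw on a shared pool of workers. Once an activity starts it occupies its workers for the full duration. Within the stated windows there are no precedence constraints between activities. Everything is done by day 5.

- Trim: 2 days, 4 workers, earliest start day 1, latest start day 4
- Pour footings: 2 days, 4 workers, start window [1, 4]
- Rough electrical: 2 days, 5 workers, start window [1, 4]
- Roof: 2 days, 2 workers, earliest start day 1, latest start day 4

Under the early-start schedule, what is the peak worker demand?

15

Early-start schedule: Trim@1, Pour footings@1, Rough electrical@1, Roof@1.
Load per day: day 1: 15, day 2: 15, day 3: 0, day 4: 0, day 5: 0.
Peak is 15.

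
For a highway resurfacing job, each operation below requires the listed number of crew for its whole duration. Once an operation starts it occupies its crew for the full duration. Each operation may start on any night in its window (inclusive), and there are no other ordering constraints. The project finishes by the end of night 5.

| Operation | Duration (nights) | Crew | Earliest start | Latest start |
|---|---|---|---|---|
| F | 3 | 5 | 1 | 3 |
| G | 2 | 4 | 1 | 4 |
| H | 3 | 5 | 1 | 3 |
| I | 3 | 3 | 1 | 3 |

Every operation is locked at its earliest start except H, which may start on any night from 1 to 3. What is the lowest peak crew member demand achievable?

13

H@1: n1:17  n2:17  n3:13  n4:0  n5:0 → peak 17
H@2: n1:12  n2:17  n3:13  n4:5  n5:0 → peak 17
H@3: n1:12  n2:12  n3:13  n4:5  n5:5 → peak 13
Best is H@3, peak 13.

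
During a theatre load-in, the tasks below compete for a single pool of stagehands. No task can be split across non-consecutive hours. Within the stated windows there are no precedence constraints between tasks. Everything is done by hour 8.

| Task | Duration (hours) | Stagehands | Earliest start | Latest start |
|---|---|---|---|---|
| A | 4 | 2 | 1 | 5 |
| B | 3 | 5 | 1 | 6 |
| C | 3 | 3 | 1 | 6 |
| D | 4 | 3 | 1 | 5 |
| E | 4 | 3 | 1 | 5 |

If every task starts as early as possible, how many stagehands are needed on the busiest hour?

16

Early-start schedule: A@1, B@1, C@1, D@1, E@1.
Load per hour: hour 1: 16, hour 2: 16, hour 3: 16, hour 4: 8, hour 5: 0, hour 6: 0, hour 7: 0, hour 8: 0.
Peak is 16.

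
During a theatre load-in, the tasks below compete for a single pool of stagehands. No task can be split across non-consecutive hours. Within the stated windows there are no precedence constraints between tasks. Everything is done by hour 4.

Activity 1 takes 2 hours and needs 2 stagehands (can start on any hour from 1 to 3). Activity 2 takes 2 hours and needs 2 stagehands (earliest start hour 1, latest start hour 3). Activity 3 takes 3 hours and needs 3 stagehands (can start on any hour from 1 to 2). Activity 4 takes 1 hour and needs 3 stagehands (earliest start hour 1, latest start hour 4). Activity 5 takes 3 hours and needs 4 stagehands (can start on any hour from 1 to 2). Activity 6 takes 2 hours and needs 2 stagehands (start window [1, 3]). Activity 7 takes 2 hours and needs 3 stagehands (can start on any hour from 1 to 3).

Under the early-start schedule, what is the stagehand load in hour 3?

7

At early start, hour 3 has: Activity 3, Activity 5.
Demand: 3 + 4 = 7.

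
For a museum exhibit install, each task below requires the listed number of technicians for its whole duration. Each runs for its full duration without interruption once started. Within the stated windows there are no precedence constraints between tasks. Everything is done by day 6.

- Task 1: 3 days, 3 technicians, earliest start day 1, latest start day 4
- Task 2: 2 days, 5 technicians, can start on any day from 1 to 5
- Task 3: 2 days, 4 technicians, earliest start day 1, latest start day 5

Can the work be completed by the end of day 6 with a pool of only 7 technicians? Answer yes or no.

Schedule Task 1@1, Task 2@4, Task 3@1: d1:7  d2:7  d3:3  d4:5  d5:5  d6:0 — peak 7 ≤ 7.

yes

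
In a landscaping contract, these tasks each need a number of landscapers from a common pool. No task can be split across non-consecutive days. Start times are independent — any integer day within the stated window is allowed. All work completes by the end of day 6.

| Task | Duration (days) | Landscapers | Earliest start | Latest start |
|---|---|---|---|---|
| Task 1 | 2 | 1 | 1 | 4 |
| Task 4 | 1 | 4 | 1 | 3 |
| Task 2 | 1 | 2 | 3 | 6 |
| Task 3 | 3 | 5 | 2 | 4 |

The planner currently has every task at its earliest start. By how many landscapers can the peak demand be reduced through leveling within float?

Early-start peak: d1:5  d2:6  d3:7  d4:5  d5:0  d6:0 ⇒ 7.
Leveled (Task 1@1, Task 4@1, Task 2@3, Task 3@4): d1:5  d2:1  d3:2  d4:5  d5:5  d6:5 ⇒ 5.
Reduction 7 − 5 = 2.

2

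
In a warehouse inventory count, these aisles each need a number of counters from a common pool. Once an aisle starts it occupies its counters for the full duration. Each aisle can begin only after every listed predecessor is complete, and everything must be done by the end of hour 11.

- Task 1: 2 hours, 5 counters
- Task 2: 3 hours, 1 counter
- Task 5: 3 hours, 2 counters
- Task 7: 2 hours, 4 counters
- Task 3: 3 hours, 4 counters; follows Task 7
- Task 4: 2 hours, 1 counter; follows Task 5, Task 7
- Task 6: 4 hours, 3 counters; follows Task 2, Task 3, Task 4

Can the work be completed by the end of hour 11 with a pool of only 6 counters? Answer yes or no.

Schedule Task 1@6, Task 2@4, Task 5@1, Task 7@1, Task 3@3, Task 4@4, Task 6@8: h1:6  h2:6  h3:6  h4:6  h5:6  h6:6  h7:5  h8:3  h9:3  h10:3  h11:3 — peak 6 ≤ 6.

yes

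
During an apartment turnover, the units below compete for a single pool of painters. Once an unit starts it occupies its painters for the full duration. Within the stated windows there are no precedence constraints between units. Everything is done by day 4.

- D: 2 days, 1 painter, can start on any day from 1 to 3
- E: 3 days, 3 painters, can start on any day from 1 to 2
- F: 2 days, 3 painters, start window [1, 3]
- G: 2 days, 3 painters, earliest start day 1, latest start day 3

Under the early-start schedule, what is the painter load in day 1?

10

At early start, day 1 has: D, E, F, G.
Demand: 1 + 3 + 3 + 3 = 10.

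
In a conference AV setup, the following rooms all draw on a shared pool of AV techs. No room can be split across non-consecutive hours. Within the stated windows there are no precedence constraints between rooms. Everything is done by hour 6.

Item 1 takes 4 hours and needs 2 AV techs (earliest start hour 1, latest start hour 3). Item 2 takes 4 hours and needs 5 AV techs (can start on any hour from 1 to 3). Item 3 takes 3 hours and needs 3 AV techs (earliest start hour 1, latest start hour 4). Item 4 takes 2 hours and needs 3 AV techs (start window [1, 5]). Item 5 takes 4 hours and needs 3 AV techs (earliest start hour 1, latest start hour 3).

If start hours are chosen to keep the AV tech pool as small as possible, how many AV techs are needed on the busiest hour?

Early-start (Item 1@1, Item 2@1, Item 3@1, Item 4@1, Item 5@1) gives peak 16: h1:16  h2:16  h3:13  h4:10  h5:0  h6:0.
Shift Item 5→3.
Schedule Item 1@1, Item 2@1, Item 3@1, Item 4@1, Item 5@3: h1:13  h2:13  h3:13  h4:10  h5:3  h6:3 — peak 13.

13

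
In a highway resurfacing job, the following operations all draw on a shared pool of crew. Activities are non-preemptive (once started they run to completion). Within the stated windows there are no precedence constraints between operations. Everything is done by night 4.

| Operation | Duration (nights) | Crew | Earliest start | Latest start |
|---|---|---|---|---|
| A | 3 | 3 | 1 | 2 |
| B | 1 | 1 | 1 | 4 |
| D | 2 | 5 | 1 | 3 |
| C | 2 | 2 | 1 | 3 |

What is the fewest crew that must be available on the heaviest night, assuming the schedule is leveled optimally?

8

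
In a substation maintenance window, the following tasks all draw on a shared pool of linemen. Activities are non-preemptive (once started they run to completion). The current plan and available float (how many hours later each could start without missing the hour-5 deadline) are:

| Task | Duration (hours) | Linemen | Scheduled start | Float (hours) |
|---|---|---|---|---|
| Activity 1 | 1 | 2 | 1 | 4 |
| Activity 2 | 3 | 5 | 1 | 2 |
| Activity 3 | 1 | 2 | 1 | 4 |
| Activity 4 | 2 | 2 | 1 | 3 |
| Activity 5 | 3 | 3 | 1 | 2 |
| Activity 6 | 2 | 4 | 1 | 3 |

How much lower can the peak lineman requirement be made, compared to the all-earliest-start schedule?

10

Early-start peak: h1:18  h2:14  h3:8  h4:0  h5:0 ⇒ 18.
Leveled (Activity 1@1, Activity 2@3, Activity 3@2, Activity 4@1, Activity 5@3, Activity 6@1): h1:8  h2:8  h3:8  h4:8  h5:8 ⇒ 8.
Reduction 18 − 8 = 10.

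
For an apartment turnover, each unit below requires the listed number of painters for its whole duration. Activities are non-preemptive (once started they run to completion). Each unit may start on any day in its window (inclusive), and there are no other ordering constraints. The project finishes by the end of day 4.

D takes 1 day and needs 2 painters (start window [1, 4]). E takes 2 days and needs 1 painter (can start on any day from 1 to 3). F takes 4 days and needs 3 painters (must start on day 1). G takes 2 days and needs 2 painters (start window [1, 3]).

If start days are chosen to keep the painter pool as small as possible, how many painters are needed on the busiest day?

Early-start (D@1, E@1, F@1, G@1) gives peak 8: d1:8  d2:6  d3:3  d4:3.
Shift G→2.
Schedule D@1, E@1, F@1, G@2: d1:6  d2:6  d3:5  d4:3 — peak 6.

6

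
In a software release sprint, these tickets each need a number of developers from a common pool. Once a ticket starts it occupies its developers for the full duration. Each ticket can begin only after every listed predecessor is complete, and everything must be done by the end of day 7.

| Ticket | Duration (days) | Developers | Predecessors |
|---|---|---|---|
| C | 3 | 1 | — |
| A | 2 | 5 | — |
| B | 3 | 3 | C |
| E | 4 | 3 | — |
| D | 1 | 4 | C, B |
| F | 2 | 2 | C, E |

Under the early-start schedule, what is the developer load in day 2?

9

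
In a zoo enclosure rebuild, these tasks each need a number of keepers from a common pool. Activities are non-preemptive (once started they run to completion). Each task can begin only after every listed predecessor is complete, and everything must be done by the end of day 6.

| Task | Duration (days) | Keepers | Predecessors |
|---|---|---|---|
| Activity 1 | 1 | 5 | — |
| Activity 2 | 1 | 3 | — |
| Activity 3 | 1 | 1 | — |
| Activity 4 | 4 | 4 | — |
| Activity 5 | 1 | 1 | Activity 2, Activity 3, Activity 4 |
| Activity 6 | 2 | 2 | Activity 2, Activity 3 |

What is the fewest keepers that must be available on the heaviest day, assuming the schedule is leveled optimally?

6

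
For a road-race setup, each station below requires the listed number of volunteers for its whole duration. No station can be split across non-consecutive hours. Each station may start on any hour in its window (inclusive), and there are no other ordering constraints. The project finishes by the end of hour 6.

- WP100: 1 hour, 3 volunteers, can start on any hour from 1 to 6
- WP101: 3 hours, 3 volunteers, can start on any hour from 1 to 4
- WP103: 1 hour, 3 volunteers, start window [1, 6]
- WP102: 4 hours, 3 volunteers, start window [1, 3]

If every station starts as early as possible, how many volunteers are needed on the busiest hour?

Early-start schedule: WP100@1, WP101@1, WP103@1, WP102@1.
Load per hour: hour 1: 12, hour 2: 6, hour 3: 6, hour 4: 3, hour 5: 0, hour 6: 0.
Peak is 12.

12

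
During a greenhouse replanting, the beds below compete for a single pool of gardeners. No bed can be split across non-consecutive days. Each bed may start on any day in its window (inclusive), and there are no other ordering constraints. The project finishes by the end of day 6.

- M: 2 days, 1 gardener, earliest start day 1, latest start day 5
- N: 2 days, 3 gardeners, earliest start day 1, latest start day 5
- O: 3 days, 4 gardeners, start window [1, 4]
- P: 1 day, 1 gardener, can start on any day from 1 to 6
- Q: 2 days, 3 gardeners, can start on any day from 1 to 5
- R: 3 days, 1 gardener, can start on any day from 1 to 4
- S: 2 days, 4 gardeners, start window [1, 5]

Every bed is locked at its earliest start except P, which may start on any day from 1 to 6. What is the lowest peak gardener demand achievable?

16

P@1: d1:17  d2:16  d3:5  d4:0  d5:0  d6:0 → peak 17
P@2: d1:16  d2:17  d3:5  d4:0  d5:0  d6:0 → peak 17
P@3: d1:16  d2:16  d3:6  d4:0  d5:0  d6:0 → peak 16
P@4: d1:16  d2:16  d3:5  d4:1  d5:0  d6:0 → peak 16
P@5: d1:16  d2:16  d3:5  d4:0  d5:1  d6:0 → peak 16
P@6: d1:16  d2:16  d3:5  d4:0  d5:0  d6:1 → peak 16
Best is P@3, peak 16.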